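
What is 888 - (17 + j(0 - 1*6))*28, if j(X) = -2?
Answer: 468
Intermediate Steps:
888 - (17 + j(0 - 1*6))*28 = 888 - (17 - 2)*28 = 888 - 15*28 = 888 - 1*420 = 888 - 420 = 468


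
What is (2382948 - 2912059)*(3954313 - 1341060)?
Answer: -1382700908083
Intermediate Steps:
(2382948 - 2912059)*(3954313 - 1341060) = -529111*2613253 = -1382700908083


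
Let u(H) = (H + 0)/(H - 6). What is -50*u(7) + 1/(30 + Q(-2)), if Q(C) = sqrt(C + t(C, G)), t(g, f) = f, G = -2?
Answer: -158185/452 - I/452 ≈ -349.97 - 0.0022124*I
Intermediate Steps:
Q(C) = sqrt(-2 + C) (Q(C) = sqrt(C - 2) = sqrt(-2 + C))
u(H) = H/(-6 + H)
-50*u(7) + 1/(30 + Q(-2)) = -350/(-6 + 7) + 1/(30 + sqrt(-2 - 2)) = -350/1 + 1/(30 + sqrt(-4)) = -350 + 1/(30 + 2*I) = -50*7 + (30 - 2*I)/904 = -350 + (30 - 2*I)/904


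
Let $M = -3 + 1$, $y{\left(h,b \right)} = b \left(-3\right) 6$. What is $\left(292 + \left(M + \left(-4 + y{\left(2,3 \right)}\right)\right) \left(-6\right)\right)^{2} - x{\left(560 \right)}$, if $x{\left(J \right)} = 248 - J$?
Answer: $425416$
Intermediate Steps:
$y{\left(h,b \right)} = - 18 b$ ($y{\left(h,b \right)} = - 3 b 6 = - 18 b$)
$M = -2$
$\left(292 + \left(M + \left(-4 + y{\left(2,3 \right)}\right)\right) \left(-6\right)\right)^{2} - x{\left(560 \right)} = \left(292 + \left(-2 - 58\right) \left(-6\right)\right)^{2} - \left(248 - 560\right) = \left(292 + \left(-2 - 58\right) \left(-6\right)\right)^{2} - -312 = \left(292 - -360\right)^{2} + 312 = \left(292 + 360\right)^{2} + 312 = 652^{2} + 312 = 425104 + 312 = 425416$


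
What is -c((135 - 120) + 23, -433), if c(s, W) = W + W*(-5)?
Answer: -1732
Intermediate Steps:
c(s, W) = -4*W (c(s, W) = W - 5*W = -4*W)
-c((135 - 120) + 23, -433) = -(-4)*(-433) = -1*1732 = -1732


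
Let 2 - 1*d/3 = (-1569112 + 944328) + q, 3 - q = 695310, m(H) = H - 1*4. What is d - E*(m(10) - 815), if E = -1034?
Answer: 3123773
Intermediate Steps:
m(H) = -4 + H (m(H) = H - 4 = -4 + H)
q = -695307 (q = 3 - 1*695310 = 3 - 695310 = -695307)
d = 3960279 (d = 6 - 3*((-1569112 + 944328) - 695307) = 6 - 3*(-624784 - 695307) = 6 - 3*(-1320091) = 6 + 3960273 = 3960279)
d - E*(m(10) - 815) = 3960279 - (-1034)*((-4 + 10) - 815) = 3960279 - (-1034)*(6 - 815) = 3960279 - (-1034)*(-809) = 3960279 - 1*836506 = 3960279 - 836506 = 3123773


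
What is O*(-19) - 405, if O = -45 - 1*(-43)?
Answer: -367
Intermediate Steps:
O = -2 (O = -45 + 43 = -2)
O*(-19) - 405 = -2*(-19) - 405 = 38 - 405 = -367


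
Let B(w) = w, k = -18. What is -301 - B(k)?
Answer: -283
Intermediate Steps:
-301 - B(k) = -301 - 1*(-18) = -301 + 18 = -283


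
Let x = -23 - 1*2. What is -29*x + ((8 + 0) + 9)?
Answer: 742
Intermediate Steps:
x = -25 (x = -23 - 2 = -25)
-29*x + ((8 + 0) + 9) = -29*(-25) + ((8 + 0) + 9) = 725 + (8 + 9) = 725 + 17 = 742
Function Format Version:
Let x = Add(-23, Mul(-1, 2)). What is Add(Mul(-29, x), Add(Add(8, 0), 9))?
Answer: 742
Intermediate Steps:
x = -25 (x = Add(-23, -2) = -25)
Add(Mul(-29, x), Add(Add(8, 0), 9)) = Add(Mul(-29, -25), Add(Add(8, 0), 9)) = Add(725, Add(8, 9)) = Add(725, 17) = 742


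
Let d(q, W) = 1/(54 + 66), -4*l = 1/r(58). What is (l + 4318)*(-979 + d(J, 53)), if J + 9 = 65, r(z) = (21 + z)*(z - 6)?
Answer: -555702102775/131456 ≈ -4.2273e+6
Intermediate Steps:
r(z) = (-6 + z)*(21 + z) (r(z) = (21 + z)*(-6 + z) = (-6 + z)*(21 + z))
J = 56 (J = -9 + 65 = 56)
l = -1/16432 (l = -1/(4*(-126 + 58**2 + 15*58)) = -1/(4*(-126 + 3364 + 870)) = -1/4/4108 = -1/4*1/4108 = -1/16432 ≈ -6.0857e-5)
d(q, W) = 1/120
(l + 4318)*(-979 + d(J, 53)) = (-1/16432 + 4318)*(-979 + 1/120) = (70953375/16432)*(-117479/120) = -555702102775/131456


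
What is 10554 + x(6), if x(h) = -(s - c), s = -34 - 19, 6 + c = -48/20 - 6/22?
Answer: 582908/55 ≈ 10598.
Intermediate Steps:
c = -477/55 (c = -6 + (-48/20 - 6/22) = -6 + (-48*1/20 - 6*1/22) = -6 + (-12/5 - 3/11) = -6 - 147/55 = -477/55 ≈ -8.6727)
s = -53
x(h) = 2438/55 (x(h) = -(-53 - 1*(-477/55)) = -(-53 + 477/55) = -1*(-2438/55) = 2438/55)
10554 + x(6) = 10554 + 2438/55 = 582908/55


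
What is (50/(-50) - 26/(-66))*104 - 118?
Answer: -5974/33 ≈ -181.03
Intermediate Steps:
(50/(-50) - 26/(-66))*104 - 118 = (50*(-1/50) - 26*(-1/66))*104 - 118 = (-1 + 13/33)*104 - 118 = -20/33*104 - 118 = -2080/33 - 118 = -5974/33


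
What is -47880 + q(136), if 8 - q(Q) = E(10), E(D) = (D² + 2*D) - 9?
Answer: -47983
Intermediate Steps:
E(D) = -9 + D² + 2*D
q(Q) = -103 (q(Q) = 8 - (-9 + 10² + 2*10) = 8 - (-9 + 100 + 20) = 8 - 1*111 = 8 - 111 = -103)
-47880 + q(136) = -47880 - 103 = -47983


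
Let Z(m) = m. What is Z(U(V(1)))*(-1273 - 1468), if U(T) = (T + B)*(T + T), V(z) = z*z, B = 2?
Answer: -16446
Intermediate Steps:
V(z) = z²
U(T) = 2*T*(2 + T) (U(T) = (T + 2)*(T + T) = (2 + T)*(2*T) = 2*T*(2 + T))
Z(U(V(1)))*(-1273 - 1468) = (2*1²*(2 + 1²))*(-1273 - 1468) = (2*1*(2 + 1))*(-2741) = (2*1*3)*(-2741) = 6*(-2741) = -16446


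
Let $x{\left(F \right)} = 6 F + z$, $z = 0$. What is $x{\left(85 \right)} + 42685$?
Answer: $43195$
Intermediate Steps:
$x{\left(F \right)} = 6 F$ ($x{\left(F \right)} = 6 F + 0 = 6 F$)
$x{\left(85 \right)} + 42685 = 6 \cdot 85 + 42685 = 510 + 42685 = 43195$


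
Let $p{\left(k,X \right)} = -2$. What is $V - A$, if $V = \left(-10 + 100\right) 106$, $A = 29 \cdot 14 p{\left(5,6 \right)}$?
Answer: $10352$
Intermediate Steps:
$A = -812$ ($A = 29 \cdot 14 \left(-2\right) = 406 \left(-2\right) = -812$)
$V = 9540$ ($V = 90 \cdot 106 = 9540$)
$V - A = 9540 - -812 = 9540 + 812 = 10352$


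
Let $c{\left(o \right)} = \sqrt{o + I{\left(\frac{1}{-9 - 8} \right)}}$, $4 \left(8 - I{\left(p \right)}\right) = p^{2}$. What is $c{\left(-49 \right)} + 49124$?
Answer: $49124 + \frac{i \sqrt{47397}}{34} \approx 49124.0 + 6.4032 i$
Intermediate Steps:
$I{\left(p \right)} = 8 - \frac{p^{2}}{4}$
$c{\left(o \right)} = \sqrt{\frac{9247}{1156} + o}$ ($c{\left(o \right)} = \sqrt{o + \left(8 - \frac{\left(\frac{1}{-9 - 8}\right)^{2}}{4}\right)} = \sqrt{o + \left(8 - \frac{\left(\frac{1}{-17}\right)^{2}}{4}\right)} = \sqrt{o + \left(8 - \frac{\left(- \frac{1}{17}\right)^{2}}{4}\right)} = \sqrt{o + \left(8 - \frac{1}{1156}\right)} = \sqrt{o + \frac{9247}{1156}} = \sqrt{\frac{9247}{1156} + o}$)
$c{\left(-49 \right)} + 49124 = \frac{\sqrt{9247 + 1156 \left(-49\right)}}{34} + 49124 = \frac{\sqrt{9247 - 56644}}{34} + 49124 = \frac{\sqrt{-47397}}{34} + 49124 = \frac{i \sqrt{47397}}{34} + 49124 = 49124 + \frac{i \sqrt{47397}}{34}$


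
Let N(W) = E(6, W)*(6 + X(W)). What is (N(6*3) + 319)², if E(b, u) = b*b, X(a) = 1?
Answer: 326041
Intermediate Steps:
E(b, u) = b²
N(W) = 252 (N(W) = 6²*(6 + 1) = 36*7 = 252)
(N(6*3) + 319)² = (252 + 319)² = 571² = 326041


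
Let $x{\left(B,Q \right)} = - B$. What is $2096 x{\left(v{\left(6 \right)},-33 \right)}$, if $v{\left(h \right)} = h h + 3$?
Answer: $-81744$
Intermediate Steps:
$v{\left(h \right)} = 3 + h^{2}$ ($v{\left(h \right)} = h^{2} + 3 = 3 + h^{2}$)
$2096 x{\left(v{\left(6 \right)},-33 \right)} = 2096 \left(- (3 + 6^{2})\right) = 2096 \left(- (3 + 36)\right) = 2096 \left(\left(-1\right) 39\right) = 2096 \left(-39\right) = -81744$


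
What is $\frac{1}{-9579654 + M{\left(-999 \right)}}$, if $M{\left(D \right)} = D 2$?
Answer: $- \frac{1}{9581652} \approx -1.0437 \cdot 10^{-7}$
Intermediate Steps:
$M{\left(D \right)} = 2 D$
$\frac{1}{-9579654 + M{\left(-999 \right)}} = \frac{1}{-9579654 + 2 \left(-999\right)} = \frac{1}{-9579654 - 1998} = \frac{1}{-9581652} = - \frac{1}{9581652}$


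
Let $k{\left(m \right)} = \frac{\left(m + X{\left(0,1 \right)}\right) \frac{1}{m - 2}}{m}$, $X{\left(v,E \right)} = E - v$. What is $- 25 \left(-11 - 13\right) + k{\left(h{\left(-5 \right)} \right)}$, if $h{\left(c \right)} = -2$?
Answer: $\frac{4799}{8} \approx 599.88$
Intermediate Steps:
$k{\left(m \right)} = \frac{1 + m}{m \left(-2 + m\right)}$ ($k{\left(m \right)} = \frac{\left(m + \left(1 - 0\right)\right) \frac{1}{m - 2}}{m} = \frac{\left(m + \left(1 + 0\right)\right) \frac{1}{-2 + m}}{m} = \frac{\left(m + 1\right) \frac{1}{-2 + m}}{m} = \frac{\left(1 + m\right) \frac{1}{-2 + m}}{m} = \frac{\frac{1}{-2 + m} \left(1 + m\right)}{m} = \frac{1 + m}{m \left(-2 + m\right)}$)
$- 25 \left(-11 - 13\right) + k{\left(h{\left(-5 \right)} \right)} = - 25 \left(-11 - 13\right) + \frac{1 - 2}{\left(-2\right) \left(-2 - 2\right)} = - 25 \left(-11 - 13\right) - \frac{1}{2} \frac{1}{-4} \left(-1\right) = \left(-25\right) \left(-24\right) - \left(- \frac{1}{8}\right) \left(-1\right) = 600 - \frac{1}{8} = \frac{4799}{8}$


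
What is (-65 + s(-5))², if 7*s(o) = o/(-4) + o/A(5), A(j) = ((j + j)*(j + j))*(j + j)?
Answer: 8235744001/1960000 ≈ 4201.9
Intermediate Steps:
A(j) = 8*j³ (A(j) = ((2*j)*(2*j))*(2*j) = (4*j²)*(2*j) = 8*j³)
s(o) = -249*o/7000 (s(o) = (o/(-4) + o/((8*5³)))/7 = (o*(-¼) + o/((8*125)))/7 = (-o/4 + o/1000)/7 = (-249*o/1000)/7 = -249*o/7000)
(-65 + s(-5))² = (-65 - 249/7000*(-5))² = (-65 + 249/1400)² = (-90751/1400)² = 8235744001/1960000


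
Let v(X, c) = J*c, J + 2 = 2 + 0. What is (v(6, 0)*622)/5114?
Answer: 0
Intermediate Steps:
J = 0 (J = -2 + (2 + 0) = -2 + 2 = 0)
v(X, c) = 0 (v(X, c) = 0*c = 0)
(v(6, 0)*622)/5114 = (0*622)/5114 = 0*(1/5114) = 0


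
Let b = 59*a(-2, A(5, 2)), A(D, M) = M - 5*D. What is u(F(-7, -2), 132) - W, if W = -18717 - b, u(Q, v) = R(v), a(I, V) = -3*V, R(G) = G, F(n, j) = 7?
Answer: 22920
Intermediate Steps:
b = 4071 (b = 59*(-3*(2 - 5*5)) = 59*(-3*(2 - 25)) = 59*(-3*(-23)) = 59*69 = 4071)
u(Q, v) = v
W = -22788 (W = -18717 - 1*4071 = -18717 - 4071 = -22788)
u(F(-7, -2), 132) - W = 132 - 1*(-22788) = 132 + 22788 = 22920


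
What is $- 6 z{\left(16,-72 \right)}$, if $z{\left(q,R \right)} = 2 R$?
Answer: $864$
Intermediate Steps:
$- 6 z{\left(16,-72 \right)} = - 6 \cdot 2 \left(-72\right) = \left(-6\right) \left(-144\right) = 864$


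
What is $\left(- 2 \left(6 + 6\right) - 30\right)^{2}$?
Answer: $2916$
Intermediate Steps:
$\left(- 2 \left(6 + 6\right) - 30\right)^{2} = \left(\left(-2\right) 12 - 30\right)^{2} = \left(-24 - 30\right)^{2} = \left(-54\right)^{2} = 2916$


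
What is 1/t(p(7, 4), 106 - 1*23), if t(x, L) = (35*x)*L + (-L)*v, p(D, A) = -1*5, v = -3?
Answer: -1/14276 ≈ -7.0048e-5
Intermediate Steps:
p(D, A) = -5
t(x, L) = 3*L + 35*L*x (t(x, L) = (35*x)*L - L*(-3) = 35*L*x + 3*L = 3*L + 35*L*x)
1/t(p(7, 4), 106 - 1*23) = 1/((106 - 1*23)*(3 + 35*(-5))) = 1/((106 - 23)*(3 - 175)) = 1/(83*(-172)) = 1/(-14276) = -1/14276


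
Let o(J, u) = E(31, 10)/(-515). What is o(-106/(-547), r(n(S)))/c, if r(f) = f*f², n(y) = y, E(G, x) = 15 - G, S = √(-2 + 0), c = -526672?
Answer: -1/16952255 ≈ -5.8989e-8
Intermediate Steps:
S = I*√2 (S = √(-2) = I*√2 ≈ 1.4142*I)
r(f) = f³
o(J, u) = 16/515 (o(J, u) = (15 - 1*31)/(-515) = (15 - 31)*(-1/515) = -16*(-1/515) = 16/515)
o(-106/(-547), r(n(S)))/c = (16/515)/(-526672) = (16/515)*(-1/526672) = -1/16952255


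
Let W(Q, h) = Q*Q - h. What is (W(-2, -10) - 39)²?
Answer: 625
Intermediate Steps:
W(Q, h) = Q² - h
(W(-2, -10) - 39)² = (((-2)² - 1*(-10)) - 39)² = ((4 + 10) - 39)² = (14 - 39)² = (-25)² = 625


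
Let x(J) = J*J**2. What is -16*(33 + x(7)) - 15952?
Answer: -21968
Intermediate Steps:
x(J) = J**3
-16*(33 + x(7)) - 15952 = -16*(33 + 7**3) - 15952 = -16*(33 + 343) - 15952 = -16*376 - 15952 = -6016 - 15952 = -21968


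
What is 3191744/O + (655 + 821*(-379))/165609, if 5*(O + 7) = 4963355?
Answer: 1020163840/761083761 ≈ 1.3404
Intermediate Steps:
O = 992664 (O = -7 + (⅕)*4963355 = -7 + 992671 = 992664)
3191744/O + (655 + 821*(-379))/165609 = 3191744/992664 + (655 + 821*(-379))/165609 = 3191744*(1/992664) + (655 - 311159)*(1/165609) = 398968/124083 - 310504*1/165609 = 398968/124083 - 310504/165609 = 1020163840/761083761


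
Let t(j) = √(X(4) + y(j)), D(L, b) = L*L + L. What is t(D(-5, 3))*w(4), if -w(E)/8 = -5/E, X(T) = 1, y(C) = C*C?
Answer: 10*√401 ≈ 200.25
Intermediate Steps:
y(C) = C²
D(L, b) = L + L² (D(L, b) = L² + L = L + L²)
w(E) = 40/E (w(E) = -(-40)/E = 40/E)
t(j) = √(1 + j²)
t(D(-5, 3))*w(4) = √(1 + (-5*(1 - 5))²)*(40/4) = √(1 + (-5*(-4))²)*(40*(¼)) = √(1 + 20²)*10 = √(1 + 400)*10 = √401*10 = 10*√401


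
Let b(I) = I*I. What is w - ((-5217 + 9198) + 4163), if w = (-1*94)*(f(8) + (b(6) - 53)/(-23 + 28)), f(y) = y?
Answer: -42882/5 ≈ -8576.4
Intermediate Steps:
b(I) = I²
w = -2162/5 (w = (-1*94)*(8 + (6² - 53)/(-23 + 28)) = -94*(8 + (36 - 53)/5) = -94*(8 - 17*⅕) = -94*(8 - 17/5) = -94*23/5 = -2162/5 ≈ -432.40)
w - ((-5217 + 9198) + 4163) = -2162/5 - ((-5217 + 9198) + 4163) = -2162/5 - (3981 + 4163) = -2162/5 - 1*8144 = -2162/5 - 8144 = -42882/5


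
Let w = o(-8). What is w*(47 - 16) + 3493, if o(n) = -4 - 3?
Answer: 3276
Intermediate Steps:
o(n) = -7
w = -7
w*(47 - 16) + 3493 = -7*(47 - 16) + 3493 = -7*31 + 3493 = -217 + 3493 = 3276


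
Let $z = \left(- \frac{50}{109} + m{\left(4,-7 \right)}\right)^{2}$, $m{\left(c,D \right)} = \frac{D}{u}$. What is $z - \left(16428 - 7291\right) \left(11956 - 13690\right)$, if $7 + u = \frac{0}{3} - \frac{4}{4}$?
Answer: $\frac{12047188138041}{760384} \approx 1.5844 \cdot 10^{7}$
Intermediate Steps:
$u = -8$ ($u = -7 + \left(\frac{0}{3} - \frac{4}{4}\right) = -7 + \left(0 \cdot \frac{1}{3} - 1\right) = -7 + \left(0 - 1\right) = -7 - 1 = -8$)
$m{\left(c,D \right)} = - \frac{D}{8}$ ($m{\left(c,D \right)} = \frac{D}{-8} = D \left(- \frac{1}{8}\right) = - \frac{D}{8}$)
$z = \frac{131769}{760384}$ ($z = \left(- \frac{50}{109} - - \frac{7}{8}\right)^{2} = \left(\left(-50\right) \frac{1}{109} + \frac{7}{8}\right)^{2} = \left(- \frac{50}{109} + \frac{7}{8}\right)^{2} = \left(\frac{363}{872}\right)^{2} = \frac{131769}{760384} \approx 0.17329$)
$z - \left(16428 - 7291\right) \left(11956 - 13690\right) = \frac{131769}{760384} - \left(16428 - 7291\right) \left(11956 - 13690\right) = \frac{131769}{760384} - 9137 \left(-1734\right) = \frac{131769}{760384} - -15843558 = \frac{131769}{760384} + 15843558 = \frac{12047188138041}{760384}$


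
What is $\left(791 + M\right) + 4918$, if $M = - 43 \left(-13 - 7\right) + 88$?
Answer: $6657$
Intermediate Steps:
$M = 948$ ($M = \left(-43\right) \left(-20\right) + 88 = 860 + 88 = 948$)
$\left(791 + M\right) + 4918 = \left(791 + 948\right) + 4918 = 1739 + 4918 = 6657$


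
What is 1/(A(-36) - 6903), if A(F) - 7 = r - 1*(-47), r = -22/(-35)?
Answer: -35/239693 ≈ -0.00014602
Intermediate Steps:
r = 22/35 (r = -22*(-1/35) = 22/35 ≈ 0.62857)
A(F) = 1912/35 (A(F) = 7 + (22/35 - 1*(-47)) = 7 + (22/35 + 47) = 7 + 1667/35 = 1912/35)
1/(A(-36) - 6903) = 1/(1912/35 - 6903) = 1/(-239693/35) = -35/239693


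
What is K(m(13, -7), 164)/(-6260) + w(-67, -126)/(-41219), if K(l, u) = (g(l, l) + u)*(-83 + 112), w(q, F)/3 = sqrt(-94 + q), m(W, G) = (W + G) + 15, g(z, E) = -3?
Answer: -4669/6260 - 3*I*sqrt(161)/41219 ≈ -0.74585 - 0.0009235*I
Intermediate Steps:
m(W, G) = 15 + G + W (m(W, G) = (G + W) + 15 = 15 + G + W)
w(q, F) = 3*sqrt(-94 + q)
K(l, u) = -87 + 29*u (K(l, u) = (-3 + u)*(-83 + 112) = (-3 + u)*29 = -87 + 29*u)
K(m(13, -7), 164)/(-6260) + w(-67, -126)/(-41219) = (-87 + 29*164)/(-6260) + (3*sqrt(-94 - 67))/(-41219) = (-87 + 4756)*(-1/6260) + (3*sqrt(-161))*(-1/41219) = 4669*(-1/6260) + (3*(I*sqrt(161)))*(-1/41219) = -4669/6260 + (3*I*sqrt(161))*(-1/41219) = -4669/6260 - 3*I*sqrt(161)/41219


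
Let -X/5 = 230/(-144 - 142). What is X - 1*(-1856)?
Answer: 265983/143 ≈ 1860.0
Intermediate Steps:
X = 575/143 (X = -1150/(-144 - 142) = -1150/(-286) = -1150*(-1)/286 = -5*(-115/143) = 575/143 ≈ 4.0210)
X - 1*(-1856) = 575/143 - 1*(-1856) = 575/143 + 1856 = 265983/143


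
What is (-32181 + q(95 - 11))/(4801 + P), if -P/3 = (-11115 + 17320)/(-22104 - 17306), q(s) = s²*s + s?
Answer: 4418704374/37845205 ≈ 116.76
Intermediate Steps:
q(s) = s + s³ (q(s) = s³ + s = s + s³)
P = 3723/7882 (P = -3*(-11115 + 17320)/(-22104 - 17306) = -18615/(-39410) = -18615*(-1)/39410 = -3*(-1241/7882) = 3723/7882 ≈ 0.47234)
(-32181 + q(95 - 11))/(4801 + P) = (-32181 + ((95 - 11) + (95 - 11)³))/(4801 + 3723/7882) = (-32181 + (84 + 84³))/(37845205/7882) = (-32181 + (84 + 592704))*(7882/37845205) = (-32181 + 592788)*(7882/37845205) = 560607*(7882/37845205) = 4418704374/37845205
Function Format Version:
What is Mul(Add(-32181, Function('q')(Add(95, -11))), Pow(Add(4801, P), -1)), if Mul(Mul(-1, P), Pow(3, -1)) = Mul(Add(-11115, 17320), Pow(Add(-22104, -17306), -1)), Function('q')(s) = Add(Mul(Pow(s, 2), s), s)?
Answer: Rational(4418704374, 37845205) ≈ 116.76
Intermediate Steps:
Function('q')(s) = Add(s, Pow(s, 3)) (Function('q')(s) = Add(Pow(s, 3), s) = Add(s, Pow(s, 3)))
P = Rational(3723, 7882) (P = Mul(-3, Mul(Add(-11115, 17320), Pow(Add(-22104, -17306), -1))) = Mul(-3, Mul(6205, Pow(-39410, -1))) = Mul(-3, Mul(6205, Rational(-1, 39410))) = Mul(-3, Rational(-1241, 7882)) = Rational(3723, 7882) ≈ 0.47234)
Mul(Add(-32181, Function('q')(Add(95, -11))), Pow(Add(4801, P), -1)) = Mul(Add(-32181, Add(Add(95, -11), Pow(Add(95, -11), 3))), Pow(Add(4801, Rational(3723, 7882)), -1)) = Mul(Add(-32181, Add(84, Pow(84, 3))), Pow(Rational(37845205, 7882), -1)) = Mul(Add(-32181, Add(84, 592704)), Rational(7882, 37845205)) = Mul(Add(-32181, 592788), Rational(7882, 37845205)) = Mul(560607, Rational(7882, 37845205)) = Rational(4418704374, 37845205)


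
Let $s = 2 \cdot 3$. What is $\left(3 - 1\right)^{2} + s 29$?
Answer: $178$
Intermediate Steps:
$s = 6$
$\left(3 - 1\right)^{2} + s 29 = \left(3 - 1\right)^{2} + 6 \cdot 29 = 2^{2} + 174 = 4 + 174 = 178$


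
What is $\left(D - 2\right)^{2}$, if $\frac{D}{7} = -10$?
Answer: $5184$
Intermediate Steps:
$D = -70$ ($D = 7 \left(-10\right) = -70$)
$\left(D - 2\right)^{2} = \left(-70 - 2\right)^{2} = \left(-72\right)^{2} = 5184$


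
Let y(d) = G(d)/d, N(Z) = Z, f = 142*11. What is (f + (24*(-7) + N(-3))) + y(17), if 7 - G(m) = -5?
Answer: 23659/17 ≈ 1391.7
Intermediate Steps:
G(m) = 12 (G(m) = 7 - 1*(-5) = 7 + 5 = 12)
f = 1562
y(d) = 12/d
(f + (24*(-7) + N(-3))) + y(17) = (1562 + (24*(-7) - 3)) + 12/17 = (1562 + (-168 - 3)) + 12*(1/17) = (1562 - 171) + 12/17 = 1391 + 12/17 = 23659/17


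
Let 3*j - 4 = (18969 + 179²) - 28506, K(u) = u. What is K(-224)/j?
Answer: -168/5627 ≈ -0.029856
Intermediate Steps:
j = 22508/3 (j = 4/3 + ((18969 + 179²) - 28506)/3 = 4/3 + ((18969 + 32041) - 28506)/3 = 4/3 + (51010 - 28506)/3 = 4/3 + (⅓)*22504 = 4/3 + 22504/3 = 22508/3 ≈ 7502.7)
K(-224)/j = -224/22508/3 = -224*3/22508 = -168/5627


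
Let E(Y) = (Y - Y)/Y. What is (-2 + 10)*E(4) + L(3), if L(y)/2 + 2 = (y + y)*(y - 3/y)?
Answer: 20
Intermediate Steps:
E(Y) = 0 (E(Y) = 0/Y = 0)
L(y) = -4 + 4*y*(y - 3/y) (L(y) = -4 + 2*((y + y)*(y - 3/y)) = -4 + 2*((2*y)*(y - 3/y)) = -4 + 2*(2*y*(y - 3/y)) = -4 + 4*y*(y - 3/y))
(-2 + 10)*E(4) + L(3) = (-2 + 10)*0 + (-16 + 4*3²) = 8*0 + (-16 + 4*9) = 0 + (-16 + 36) = 0 + 20 = 20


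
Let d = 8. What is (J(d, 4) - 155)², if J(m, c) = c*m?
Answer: 15129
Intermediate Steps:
(J(d, 4) - 155)² = (4*8 - 155)² = (32 - 155)² = (-123)² = 15129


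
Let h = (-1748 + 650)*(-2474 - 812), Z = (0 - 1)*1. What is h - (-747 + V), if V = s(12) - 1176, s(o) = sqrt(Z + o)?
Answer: 3609951 - sqrt(11) ≈ 3.6099e+6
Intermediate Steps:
Z = -1 (Z = -1*1 = -1)
s(o) = sqrt(-1 + o)
h = 3608028 (h = -1098*(-3286) = 3608028)
V = -1176 + sqrt(11) (V = sqrt(-1 + 12) - 1176 = sqrt(11) - 1176 = -1176 + sqrt(11) ≈ -1172.7)
h - (-747 + V) = 3608028 - (-747 + (-1176 + sqrt(11))) = 3608028 - (-1923 + sqrt(11)) = 3608028 + (1923 - sqrt(11)) = 3609951 - sqrt(11)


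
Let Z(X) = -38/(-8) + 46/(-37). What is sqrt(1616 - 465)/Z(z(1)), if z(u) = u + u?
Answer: 148*sqrt(1151)/519 ≈ 9.6746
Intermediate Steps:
z(u) = 2*u
Z(X) = 519/148 (Z(X) = -38*(-1/8) + 46*(-1/37) = 19/4 - 46/37 = 519/148)
sqrt(1616 - 465)/Z(z(1)) = sqrt(1616 - 465)/(519/148) = sqrt(1151)*(148/519) = 148*sqrt(1151)/519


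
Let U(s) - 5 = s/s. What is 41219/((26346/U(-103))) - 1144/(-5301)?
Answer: 223525223/23276691 ≈ 9.6030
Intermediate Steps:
U(s) = 6 (U(s) = 5 + s/s = 5 + 1 = 6)
41219/((26346/U(-103))) - 1144/(-5301) = 41219/((26346/6)) - 1144/(-5301) = 41219/((26346*(⅙))) - 1144*(-1/5301) = 41219/4391 + 1144/5301 = 223525223/23276691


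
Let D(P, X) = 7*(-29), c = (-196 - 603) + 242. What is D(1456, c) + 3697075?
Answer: 3696872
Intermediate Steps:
c = -557 (c = -799 + 242 = -557)
D(P, X) = -203
D(1456, c) + 3697075 = -203 + 3697075 = 3696872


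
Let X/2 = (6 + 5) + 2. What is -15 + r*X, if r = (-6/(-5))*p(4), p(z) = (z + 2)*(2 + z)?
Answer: 5541/5 ≈ 1108.2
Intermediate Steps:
p(z) = (2 + z)**2 (p(z) = (2 + z)*(2 + z) = (2 + z)**2)
X = 26 (X = 2*((6 + 5) + 2) = 2*(11 + 2) = 2*13 = 26)
r = 216/5 (r = (-6/(-5))*(2 + 4)**2 = -6*(-1/5)*6**2 = (6/5)*36 = 216/5 ≈ 43.200)
-15 + r*X = -15 + (216/5)*26 = -15 + 5616/5 = 5541/5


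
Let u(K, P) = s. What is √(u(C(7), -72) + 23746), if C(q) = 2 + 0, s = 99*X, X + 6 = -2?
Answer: √22954 ≈ 151.51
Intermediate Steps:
X = -8 (X = -6 - 2 = -8)
s = -792 (s = 99*(-8) = -792)
C(q) = 2
u(K, P) = -792
√(u(C(7), -72) + 23746) = √(-792 + 23746) = √22954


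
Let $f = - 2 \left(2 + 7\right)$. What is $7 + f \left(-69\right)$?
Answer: $1249$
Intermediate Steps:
$f = -18$ ($f = \left(-2\right) 9 = -18$)
$7 + f \left(-69\right) = 7 - -1242 = 7 + 1242 = 1249$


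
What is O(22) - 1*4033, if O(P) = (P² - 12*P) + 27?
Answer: -3786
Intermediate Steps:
O(P) = 27 + P² - 12*P
O(22) - 1*4033 = (27 + 22² - 12*22) - 1*4033 = (27 + 484 - 264) - 4033 = 247 - 4033 = -3786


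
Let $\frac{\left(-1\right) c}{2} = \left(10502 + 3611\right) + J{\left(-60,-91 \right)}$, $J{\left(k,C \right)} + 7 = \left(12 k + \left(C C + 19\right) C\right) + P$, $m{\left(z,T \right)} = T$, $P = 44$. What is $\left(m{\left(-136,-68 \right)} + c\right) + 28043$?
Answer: $1511715$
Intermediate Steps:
$J{\left(k,C \right)} = 37 + 12 k + C \left(19 + C^{2}\right)$ ($J{\left(k,C \right)} = -7 + \left(\left(12 k + \left(C C + 19\right) C\right) + 44\right) = -7 + \left(\left(12 k + \left(C^{2} + 19\right) C\right) + 44\right) = -7 + \left(\left(12 k + \left(19 + C^{2}\right) C\right) + 44\right) = -7 + \left(\left(12 k + C \left(19 + C^{2}\right)\right) + 44\right) = -7 + \left(44 + 12 k + C \left(19 + C^{2}\right)\right) = 37 + 12 k + C \left(19 + C^{2}\right)$)
$c = 1483740$ ($c = - 2 \left(\left(10502 + 3611\right) + \left(37 + \left(-91\right)^{3} + 12 \left(-60\right) + 19 \left(-91\right)\right)\right) = - 2 \left(14113 - 755983\right) = \left(-2\right) \left(-741870\right) = 1483740$)
$\left(m{\left(-136,-68 \right)} + c\right) + 28043 = \left(-68 + 1483740\right) + 28043 = 1483672 + 28043 = 1511715$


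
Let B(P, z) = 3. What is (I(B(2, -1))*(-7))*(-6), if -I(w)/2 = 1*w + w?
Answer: -504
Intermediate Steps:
I(w) = -4*w (I(w) = -2*(1*w + w) = -2*(w + w) = -4*w)
(I(B(2, -1))*(-7))*(-6) = (-4*3*(-7))*(-6) = -12*(-7)*(-6) = 84*(-6) = -504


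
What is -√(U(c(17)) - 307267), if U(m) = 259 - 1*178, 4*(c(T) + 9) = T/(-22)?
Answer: -I*√307186 ≈ -554.24*I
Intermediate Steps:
c(T) = -9 - T/88 (c(T) = -9 + (T/(-22))/4 = -9 + (T*(-1/22))/4 = -9 + (-T/22)/4 = -9 - T/88)
U(m) = 81 (U(m) = 259 - 178 = 81)
-√(U(c(17)) - 307267) = -√(81 - 307267) = -√(-307186) = -I*√307186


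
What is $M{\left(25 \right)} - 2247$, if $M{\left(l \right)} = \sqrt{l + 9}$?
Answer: $-2247 + \sqrt{34} \approx -2241.2$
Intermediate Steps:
$M{\left(l \right)} = \sqrt{9 + l}$
$M{\left(25 \right)} - 2247 = \sqrt{9 + 25} - 2247 = \sqrt{34} - 2247 = -2247 + \sqrt{34}$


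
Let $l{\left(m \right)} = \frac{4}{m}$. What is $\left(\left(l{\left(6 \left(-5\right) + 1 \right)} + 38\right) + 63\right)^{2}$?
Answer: $\frac{8555625}{841} \approx 10173.0$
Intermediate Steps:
$\left(\left(l{\left(6 \left(-5\right) + 1 \right)} + 38\right) + 63\right)^{2} = \left(\left(\frac{4}{6 \left(-5\right) + 1} + 38\right) + 63\right)^{2} = \left(\left(\frac{4}{-30 + 1} + 38\right) + 63\right)^{2} = \left(\left(\frac{4}{-29} + 38\right) + 63\right)^{2} = \left(\left(4 \left(- \frac{1}{29}\right) + 38\right) + 63\right)^{2} = \left(\left(- \frac{4}{29} + 38\right) + 63\right)^{2} = \left(\frac{1098}{29} + 63\right)^{2} = \left(\frac{2925}{29}\right)^{2} = \frac{8555625}{841}$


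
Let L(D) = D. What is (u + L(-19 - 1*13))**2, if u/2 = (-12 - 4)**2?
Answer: 230400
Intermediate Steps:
u = 512 (u = 2*(-12 - 4)**2 = 2*(-16)**2 = 2*256 = 512)
(u + L(-19 - 1*13))**2 = (512 + (-19 - 1*13))**2 = (512 + (-19 - 13))**2 = (512 - 32)**2 = 480**2 = 230400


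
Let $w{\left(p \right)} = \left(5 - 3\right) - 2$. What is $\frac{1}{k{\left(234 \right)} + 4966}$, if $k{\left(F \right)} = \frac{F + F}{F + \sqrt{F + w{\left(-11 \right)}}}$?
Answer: $\frac{44521}{221180710} + \frac{3 \sqrt{26}}{2875349230} \approx 0.00020129$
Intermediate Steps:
$w{\left(p \right)} = 0$ ($w{\left(p \right)} = 2 - 2 = 0$)
$k{\left(F \right)} = \frac{2 F}{F + \sqrt{F}}$ ($k{\left(F \right)} = \frac{F + F}{F + \sqrt{F + 0}} = \frac{2 F}{F + \sqrt{F}}$)
$\frac{1}{k{\left(234 \right)} + 4966} = \frac{1}{2 \cdot 234 \frac{1}{234 + \sqrt{234}} + 4966} = \frac{1}{2 \cdot 234 \frac{1}{234 + 3 \sqrt{26}} + 4966} = \frac{1}{\frac{468}{234 + 3 \sqrt{26}} + 4966} = \frac{1}{4966 + \frac{468}{234 + 3 \sqrt{26}}}$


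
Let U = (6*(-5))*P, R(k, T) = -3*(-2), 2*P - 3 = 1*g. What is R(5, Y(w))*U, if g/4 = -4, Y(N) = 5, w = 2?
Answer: 1170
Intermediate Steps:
g = -16 (g = 4*(-4) = -16)
P = -13/2 (P = 3/2 + (1*(-16))/2 = 3/2 + (½)*(-16) = 3/2 - 8 = -13/2 ≈ -6.5000)
R(k, T) = 6
U = 195 (U = (6*(-5))*(-13/2) = -30*(-13/2) = 195)
R(5, Y(w))*U = 6*195 = 1170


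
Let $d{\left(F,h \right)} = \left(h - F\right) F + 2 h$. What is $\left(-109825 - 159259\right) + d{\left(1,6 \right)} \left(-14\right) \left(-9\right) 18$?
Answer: $-230528$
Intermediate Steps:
$d{\left(F,h \right)} = 2 h + F \left(h - F\right)$ ($d{\left(F,h \right)} = F \left(h - F\right) + 2 h = 2 h + F \left(h - F\right)$)
$\left(-109825 - 159259\right) + d{\left(1,6 \right)} \left(-14\right) \left(-9\right) 18 = \left(-109825 - 159259\right) + \left(- 1^{2} + 2 \cdot 6 + 1 \cdot 6\right) \left(-14\right) \left(-9\right) 18 = -269084 + \left(\left(-1\right) 1 + 12 + 6\right) \left(-14\right) \left(-9\right) 18 = -269084 + \left(-1 + 12 + 6\right) \left(-14\right) \left(-9\right) 18 = -269084 + 17 \left(-14\right) \left(-9\right) 18 = -269084 + \left(-238\right) \left(-9\right) 18 = -269084 + 2142 \cdot 18 = -269084 + 38556 = -230528$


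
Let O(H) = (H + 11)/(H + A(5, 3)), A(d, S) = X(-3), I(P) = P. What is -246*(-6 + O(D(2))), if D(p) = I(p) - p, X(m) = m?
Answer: 2378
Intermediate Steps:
A(d, S) = -3
D(p) = 0 (D(p) = p - p = 0)
O(H) = (11 + H)/(-3 + H) (O(H) = (H + 11)/(H - 3) = (11 + H)/(-3 + H))
-246*(-6 + O(D(2))) = -246*(-6 + (11 + 0)/(-3 + 0)) = -246*(-6 + 11/(-3)) = -246*(-6 - 1/3*11) = -246*(-6 - 11/3) = -246*(-29/3) = 2378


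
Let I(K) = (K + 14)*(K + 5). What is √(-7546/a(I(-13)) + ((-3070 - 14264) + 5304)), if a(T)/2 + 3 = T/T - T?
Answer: I*√455718/6 ≈ 112.51*I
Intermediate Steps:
I(K) = (5 + K)*(14 + K) (I(K) = (14 + K)*(5 + K) = (5 + K)*(14 + K))
a(T) = -4 - 2*T (a(T) = -6 + 2*(T/T - T) = -6 + 2*(1 - T) = -6 + (2 - 2*T) = -4 - 2*T)
√(-7546/a(I(-13)) + ((-3070 - 14264) + 5304)) = √(-7546/(-4 - 2*(70 + (-13)² + 19*(-13))) + ((-3070 - 14264) + 5304)) = √(-7546/(-4 - 2*(70 + 169 - 247)) + (-17334 + 5304)) = √(-7546/(-4 - 2*(-8)) - 12030) = √(-7546/(-4 + 16) - 12030) = √(-7546/12 - 12030) = √(-7546*1/12 - 12030) = √(-3773/6 - 12030) = √(-75953/6) = I*√455718/6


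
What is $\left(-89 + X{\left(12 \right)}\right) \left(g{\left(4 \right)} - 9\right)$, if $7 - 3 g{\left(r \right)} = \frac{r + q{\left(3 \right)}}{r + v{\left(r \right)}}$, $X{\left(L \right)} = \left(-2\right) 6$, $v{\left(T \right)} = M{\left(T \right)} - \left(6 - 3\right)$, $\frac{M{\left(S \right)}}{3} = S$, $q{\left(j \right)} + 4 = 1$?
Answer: $\frac{8787}{13} \approx 675.92$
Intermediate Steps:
$q{\left(j \right)} = -3$ ($q{\left(j \right)} = -4 + 1 = -3$)
$M{\left(S \right)} = 3 S$
$v{\left(T \right)} = -3 + 3 T$ ($v{\left(T \right)} = 3 T - \left(6 - 3\right) = 3 T - 3 = -3 + 3 T$)
$X{\left(L \right)} = -12$
$g{\left(r \right)} = \frac{7}{3} - \frac{-3 + r}{3 \left(-3 + 4 r\right)}$ ($g{\left(r \right)} = \frac{7}{3} - \frac{\left(r - 3\right) \frac{1}{r + \left(-3 + 3 r\right)}}{3} = \frac{7}{3} - \frac{\left(-3 + r\right) \frac{1}{-3 + 4 r}}{3} = \frac{7}{3} - \frac{\frac{1}{-3 + 4 r} \left(-3 + r\right)}{3} = \frac{7}{3} - \frac{-3 + r}{3 \left(-3 + 4 r\right)}$)
$\left(-89 + X{\left(12 \right)}\right) \left(g{\left(4 \right)} - 9\right) = \left(-89 - 12\right) \left(\frac{3 \left(-2 + 3 \cdot 4\right)}{-3 + 4 \cdot 4} - 9\right) = - 101 \left(\frac{3 \left(-2 + 12\right)}{-3 + 16} - 9\right) = - 101 \left(3 \cdot \frac{1}{13} \cdot 10 - 9\right) = - 101 \left(\frac{30}{13} - 9\right) = \left(-101\right) \left(- \frac{87}{13}\right) = \frac{8787}{13}$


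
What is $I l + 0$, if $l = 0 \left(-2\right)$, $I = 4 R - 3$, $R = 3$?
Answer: $0$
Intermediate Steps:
$I = 9$ ($I = 4 \cdot 3 - 3 = 12 - 3 = 9$)
$l = 0$
$I l + 0 = 9 \cdot 0 + 0 = 0 + 0 = 0$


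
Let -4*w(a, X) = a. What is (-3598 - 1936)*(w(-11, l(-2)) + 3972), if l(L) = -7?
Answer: -43992533/2 ≈ -2.1996e+7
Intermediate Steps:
w(a, X) = -a/4
(-3598 - 1936)*(w(-11, l(-2)) + 3972) = (-3598 - 1936)*(-1/4*(-11) + 3972) = -5534*(11/4 + 3972) = -5534*15899/4 = -43992533/2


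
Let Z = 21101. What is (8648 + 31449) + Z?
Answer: 61198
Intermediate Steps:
(8648 + 31449) + Z = (8648 + 31449) + 21101 = 40097 + 21101 = 61198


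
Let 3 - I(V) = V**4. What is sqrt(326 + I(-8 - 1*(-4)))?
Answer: sqrt(73) ≈ 8.5440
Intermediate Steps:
I(V) = 3 - V**4
sqrt(326 + I(-8 - 1*(-4))) = sqrt(326 + (3 - (-8 - 1*(-4))**4)) = sqrt(326 + (3 - (-8 + 4)**4)) = sqrt(326 + (3 - 1*(-4)**4)) = sqrt(326 + (3 - 1*256)) = sqrt(326 + (3 - 256)) = sqrt(326 - 253) = sqrt(73)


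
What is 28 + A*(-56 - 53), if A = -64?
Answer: 7004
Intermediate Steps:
28 + A*(-56 - 53) = 28 - 64*(-56 - 53) = 28 - 64*(-109) = 28 + 6976 = 7004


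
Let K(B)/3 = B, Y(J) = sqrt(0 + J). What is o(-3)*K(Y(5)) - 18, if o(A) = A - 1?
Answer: -18 - 12*sqrt(5) ≈ -44.833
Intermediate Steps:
Y(J) = sqrt(J)
K(B) = 3*B
o(A) = -1 + A
o(-3)*K(Y(5)) - 18 = (-1 - 3)*(3*sqrt(5)) - 18 = -12*sqrt(5) - 18 = -18 - 12*sqrt(5)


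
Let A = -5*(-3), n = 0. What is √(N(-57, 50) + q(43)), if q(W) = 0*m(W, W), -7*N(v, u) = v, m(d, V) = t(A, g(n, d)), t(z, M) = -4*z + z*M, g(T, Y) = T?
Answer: √399/7 ≈ 2.8536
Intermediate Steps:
A = 15
t(z, M) = -4*z + M*z
m(d, V) = -60 (m(d, V) = 15*(-4 + 0) = 15*(-4) = -60)
N(v, u) = -v/7
q(W) = 0 (q(W) = 0*(-60) = 0)
√(N(-57, 50) + q(43)) = √(-⅐*(-57) + 0) = √(57/7 + 0) = √(57/7) = √399/7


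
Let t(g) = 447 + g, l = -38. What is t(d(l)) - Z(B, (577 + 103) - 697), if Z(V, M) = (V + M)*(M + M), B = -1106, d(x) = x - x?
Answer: -37735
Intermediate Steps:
d(x) = 0
Z(V, M) = 2*M*(M + V) (Z(V, M) = (M + V)*(2*M) = 2*M*(M + V))
t(d(l)) - Z(B, (577 + 103) - 697) = (447 + 0) - 2*((577 + 103) - 697)*(((577 + 103) - 697) - 1106) = 447 - 2*(680 - 697)*((680 - 697) - 1106) = 447 - 2*(-17)*(-17 - 1106) = 447 - 2*(-17)*(-1123) = 447 - 1*38182 = 447 - 38182 = -37735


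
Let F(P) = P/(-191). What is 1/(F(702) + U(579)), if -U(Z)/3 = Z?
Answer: -191/332469 ≈ -0.00057449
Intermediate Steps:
U(Z) = -3*Z
F(P) = -P/191 (F(P) = P*(-1/191) = -P/191)
1/(F(702) + U(579)) = 1/(-1/191*702 - 3*579) = 1/(-702/191 - 1737) = 1/(-332469/191) = -191/332469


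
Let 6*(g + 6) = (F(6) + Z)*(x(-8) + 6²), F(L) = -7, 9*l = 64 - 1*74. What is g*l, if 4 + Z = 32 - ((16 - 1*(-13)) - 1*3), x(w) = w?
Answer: 880/27 ≈ 32.593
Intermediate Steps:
l = -10/9 (l = (64 - 1*74)/9 = (64 - 74)/9 = (⅑)*(-10) = -10/9 ≈ -1.1111)
Z = 2 (Z = -4 + (32 - ((16 - 1*(-13)) - 1*3)) = -4 + (32 - ((16 + 13) - 3)) = -4 + (32 - (29 - 3)) = -4 + (32 - 1*26) = -4 + (32 - 26) = -4 + 6 = 2)
g = -88/3 (g = -6 + ((-7 + 2)*(-8 + 6²))/6 = -6 + (-5*(-8 + 36))/6 = -6 + (-5*28)/6 = -6 + (⅙)*(-140) = -6 - 70/3 = -88/3 ≈ -29.333)
g*l = -88/3*(-10/9) = 880/27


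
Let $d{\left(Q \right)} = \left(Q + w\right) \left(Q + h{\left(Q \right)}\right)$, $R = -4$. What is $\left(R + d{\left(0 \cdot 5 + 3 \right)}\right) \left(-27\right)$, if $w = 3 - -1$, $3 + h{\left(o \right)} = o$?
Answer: $-459$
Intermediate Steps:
$h{\left(o \right)} = -3 + o$
$w = 4$ ($w = 3 + 1 = 4$)
$d{\left(Q \right)} = \left(-3 + 2 Q\right) \left(4 + Q\right)$ ($d{\left(Q \right)} = \left(Q + 4\right) \left(Q + \left(-3 + Q\right)\right) = \left(4 + Q\right) \left(-3 + 2 Q\right) = \left(-3 + 2 Q\right) \left(4 + Q\right)$)
$\left(R + d{\left(0 \cdot 5 + 3 \right)}\right) \left(-27\right) = \left(-4 + \left(-12 + 2 \left(0 \cdot 5 + 3\right)^{2} + 5 \left(0 \cdot 5 + 3\right)\right)\right) \left(-27\right) = \left(-4 + \left(-12 + 2 \left(0 + 3\right)^{2} + 5 \left(0 + 3\right)\right)\right) \left(-27\right) = \left(-4 + \left(-12 + 2 \cdot 3^{2} + 5 \cdot 3\right)\right) \left(-27\right) = \left(-4 + \left(-12 + 2 \cdot 9 + 15\right)\right) \left(-27\right) = \left(-4 + \left(-12 + 18 + 15\right)\right) \left(-27\right) = \left(-4 + 21\right) \left(-27\right) = 17 \left(-27\right) = -459$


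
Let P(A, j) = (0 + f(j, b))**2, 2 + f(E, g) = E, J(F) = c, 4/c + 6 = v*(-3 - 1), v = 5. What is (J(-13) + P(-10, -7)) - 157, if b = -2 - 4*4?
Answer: -990/13 ≈ -76.154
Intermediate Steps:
b = -18 (b = -2 - 16 = -18)
c = -2/13 (c = 4/(-6 + 5*(-3 - 1)) = 4/(-6 + 5*(-4)) = 4/(-6 - 20) = 4/(-26) = 4*(-1/26) = -2/13 ≈ -0.15385)
J(F) = -2/13
f(E, g) = -2 + E
P(A, j) = (-2 + j)**2 (P(A, j) = (0 + (-2 + j))**2 = (-2 + j)**2)
(J(-13) + P(-10, -7)) - 157 = (-2/13 + (-2 - 7)**2) - 157 = (-2/13 + (-9)**2) - 157 = (-2/13 + 81) - 157 = 1051/13 - 157 = -990/13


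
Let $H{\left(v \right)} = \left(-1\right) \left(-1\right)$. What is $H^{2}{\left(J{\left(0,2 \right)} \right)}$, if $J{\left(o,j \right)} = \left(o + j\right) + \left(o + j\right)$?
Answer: $1$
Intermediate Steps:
$J{\left(o,j \right)} = 2 j + 2 o$ ($J{\left(o,j \right)} = \left(j + o\right) + \left(j + o\right) = 2 j + 2 o$)
$H{\left(v \right)} = 1$
$H^{2}{\left(J{\left(0,2 \right)} \right)} = 1^{2} = 1$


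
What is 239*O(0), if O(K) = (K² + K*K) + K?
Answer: 0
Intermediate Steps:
O(K) = K + 2*K² (O(K) = (K² + K²) + K = 2*K² + K = K + 2*K²)
239*O(0) = 239*(0*(1 + 2*0)) = 239*(0*(1 + 0)) = 239*(0*1) = 239*0 = 0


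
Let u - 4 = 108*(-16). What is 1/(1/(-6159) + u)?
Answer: -6159/10618117 ≈ -0.00058005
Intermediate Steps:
u = -1724 (u = 4 + 108*(-16) = 4 - 1728 = -1724)
1/(1/(-6159) + u) = 1/(1/(-6159) - 1724) = 1/(-1/6159 - 1724) = 1/(-10618117/6159) = -6159/10618117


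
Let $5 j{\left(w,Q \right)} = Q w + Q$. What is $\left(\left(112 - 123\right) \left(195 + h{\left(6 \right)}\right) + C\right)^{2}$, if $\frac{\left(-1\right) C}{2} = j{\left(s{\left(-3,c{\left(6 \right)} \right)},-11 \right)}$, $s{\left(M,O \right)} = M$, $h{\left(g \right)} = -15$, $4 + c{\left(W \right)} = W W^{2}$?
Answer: $\frac{98883136}{25} \approx 3.9553 \cdot 10^{6}$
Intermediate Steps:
$c{\left(W \right)} = -4 + W^{3}$ ($c{\left(W \right)} = -4 + W W^{2} = -4 + W^{3}$)
$j{\left(w,Q \right)} = \frac{Q}{5} + \frac{Q w}{5}$ ($j{\left(w,Q \right)} = \frac{Q w + Q}{5} = \frac{Q + Q w}{5} = \frac{Q}{5} + \frac{Q w}{5}$)
$C = - \frac{44}{5}$ ($C = - 2 \cdot \frac{1}{5} \left(-11\right) \left(1 - 3\right) = - 2 \cdot \frac{1}{5} \left(-11\right) \left(-2\right) = \left(-2\right) \frac{22}{5} = - \frac{44}{5} \approx -8.8$)
$\left(\left(112 - 123\right) \left(195 + h{\left(6 \right)}\right) + C\right)^{2} = \left(\left(112 - 123\right) \left(195 - 15\right) - \frac{44}{5}\right)^{2} = \left(\left(-11\right) 180 - \frac{44}{5}\right)^{2} = \left(-1980 - \frac{44}{5}\right)^{2} = \left(- \frac{9944}{5}\right)^{2} = \frac{98883136}{25}$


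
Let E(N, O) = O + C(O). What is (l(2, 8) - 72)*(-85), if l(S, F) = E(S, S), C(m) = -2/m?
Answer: 6035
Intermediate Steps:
E(N, O) = O - 2/O
l(S, F) = S - 2/S
(l(2, 8) - 72)*(-85) = ((2 - 2/2) - 72)*(-85) = ((2 - 2*½) - 72)*(-85) = ((2 - 1) - 72)*(-85) = (1 - 72)*(-85) = -71*(-85) = 6035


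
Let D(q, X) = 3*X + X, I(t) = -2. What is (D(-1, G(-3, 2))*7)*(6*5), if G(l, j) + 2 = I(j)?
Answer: -3360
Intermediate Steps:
G(l, j) = -4 (G(l, j) = -2 - 2 = -4)
D(q, X) = 4*X
(D(-1, G(-3, 2))*7)*(6*5) = ((4*(-4))*7)*(6*5) = -16*7*30 = -112*30 = -3360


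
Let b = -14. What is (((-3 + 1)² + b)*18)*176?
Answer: -31680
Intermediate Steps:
(((-3 + 1)² + b)*18)*176 = (((-3 + 1)² - 14)*18)*176 = (((-2)² - 14)*18)*176 = ((4 - 14)*18)*176 = -10*18*176 = -180*176 = -31680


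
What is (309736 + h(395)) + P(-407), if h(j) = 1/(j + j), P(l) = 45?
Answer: 244726991/790 ≈ 3.0978e+5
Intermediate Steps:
h(j) = 1/(2*j)
(309736 + h(395)) + P(-407) = (309736 + (½)/395) + 45 = (309736 + (½)*(1/395)) + 45 = (309736 + 1/790) + 45 = 244691441/790 + 45 = 244726991/790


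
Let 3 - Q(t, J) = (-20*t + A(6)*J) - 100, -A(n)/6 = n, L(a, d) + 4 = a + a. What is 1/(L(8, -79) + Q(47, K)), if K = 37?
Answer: 1/2387 ≈ 0.00041894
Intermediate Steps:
L(a, d) = -4 + 2*a (L(a, d) = -4 + (a + a) = -4 + 2*a)
A(n) = -6*n
Q(t, J) = 103 + 20*t + 36*J (Q(t, J) = 3 - ((-20*t + (-6*6)*J) - 100) = 3 - ((-20*t - 36*J) - 100) = 3 - ((-36*J - 20*t) - 100) = 3 - (-100 - 36*J - 20*t) = 3 + (100 + 20*t + 36*J) = 103 + 20*t + 36*J)
1/(L(8, -79) + Q(47, K)) = 1/((-4 + 2*8) + (103 + 20*47 + 36*37)) = 1/((-4 + 16) + (103 + 940 + 1332)) = 1/(12 + 2375) = 1/2387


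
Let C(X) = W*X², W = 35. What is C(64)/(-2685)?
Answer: -28672/537 ≈ -53.393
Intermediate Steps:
C(X) = 35*X²
C(64)/(-2685) = (35*64²)/(-2685) = (35*4096)*(-1/2685) = 143360*(-1/2685) = -28672/537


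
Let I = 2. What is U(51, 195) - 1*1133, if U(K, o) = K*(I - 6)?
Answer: -1337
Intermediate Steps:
U(K, o) = -4*K (U(K, o) = K*(2 - 6) = K*(-4) = -4*K)
U(51, 195) - 1*1133 = -4*51 - 1*1133 = -204 - 1133 = -1337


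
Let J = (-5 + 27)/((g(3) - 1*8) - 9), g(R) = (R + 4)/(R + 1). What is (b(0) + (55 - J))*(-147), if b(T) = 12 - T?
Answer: -613725/61 ≈ -10061.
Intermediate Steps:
g(R) = (4 + R)/(1 + R)
J = -88/61 (J = (-5 + 27)/(((4 + 3)/(1 + 3) - 1*8) - 9) = 22/((7/4 - 8) - 9) = 22/(-25/4 - 9) = 22/(-61/4) = 22*(-4/61) = -88/61 ≈ -1.4426)
(b(0) + (55 - J))*(-147) = ((12 - 1*0) + (55 - 1*(-88/61)))*(-147) = ((12 + 0) + (55 + 88/61))*(-147) = (12 + 3443/61)*(-147) = (4175/61)*(-147) = -613725/61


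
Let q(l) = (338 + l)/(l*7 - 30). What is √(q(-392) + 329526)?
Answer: 3*√70436882327/1387 ≈ 574.04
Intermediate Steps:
q(l) = (338 + l)/(-30 + 7*l) (q(l) = (338 + l)/(7*l - 30) = (338 + l)/(-30 + 7*l))
√(q(-392) + 329526) = √((338 - 392)/(-30 + 7*(-392)) + 329526) = √(-54/(-30 - 2744) + 329526) = √(-54/(-2774) + 329526) = √(-1/2774*(-54) + 329526) = √(27/1387 + 329526) = √(457052589/1387) = 3*√70436882327/1387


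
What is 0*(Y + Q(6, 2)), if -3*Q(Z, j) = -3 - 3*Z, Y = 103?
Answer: 0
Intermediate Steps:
Q(Z, j) = 1 + Z (Q(Z, j) = -(-3 - 3*Z)/3 = 1 + Z)
0*(Y + Q(6, 2)) = 0*(103 + (1 + 6)) = 0*(103 + 7) = 0*110 = 0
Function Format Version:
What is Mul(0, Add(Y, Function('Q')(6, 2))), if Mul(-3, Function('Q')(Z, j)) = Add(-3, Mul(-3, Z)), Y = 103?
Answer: 0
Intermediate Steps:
Function('Q')(Z, j) = Add(1, Z) (Function('Q')(Z, j) = Mul(Rational(-1, 3), Add(-3, Mul(-3, Z))) = Add(1, Z))
Mul(0, Add(Y, Function('Q')(6, 2))) = Mul(0, Add(103, Add(1, 6))) = Mul(0, Add(103, 7)) = Mul(0, 110) = 0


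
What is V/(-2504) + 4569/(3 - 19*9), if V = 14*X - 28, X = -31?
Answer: -473465/17528 ≈ -27.012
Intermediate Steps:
V = -462 (V = 14*(-31) - 28 = -434 - 28 = -462)
V/(-2504) + 4569/(3 - 19*9) = -462/(-2504) + 4569/(3 - 19*9) = -462*(-1/2504) + 4569/(3 - 171) = 231/1252 + 4569/(-168) = 231/1252 + 4569*(-1/168) = 231/1252 - 1523/56 = -473465/17528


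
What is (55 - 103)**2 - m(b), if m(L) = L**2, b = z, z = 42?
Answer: 540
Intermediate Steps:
b = 42
(55 - 103)**2 - m(b) = (55 - 103)**2 - 1*42**2 = (-48)**2 - 1*1764 = 2304 - 1764 = 540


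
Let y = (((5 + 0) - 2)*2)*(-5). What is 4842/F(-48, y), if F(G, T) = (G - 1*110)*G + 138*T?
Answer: 807/574 ≈ 1.4059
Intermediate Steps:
y = -30 (y = ((5 - 2)*2)*(-5) = (3*2)*(-5) = 6*(-5) = -30)
F(G, T) = 138*T + G*(-110 + G) (F(G, T) = (G - 110)*G + 138*T = (-110 + G)*G + 138*T = G*(-110 + G) + 138*T = 138*T + G*(-110 + G))
4842/F(-48, y) = 4842/((-48)² - 110*(-48) + 138*(-30)) = 4842/(2304 + 5280 - 4140) = 4842/3444 = 4842*(1/3444) = 807/574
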